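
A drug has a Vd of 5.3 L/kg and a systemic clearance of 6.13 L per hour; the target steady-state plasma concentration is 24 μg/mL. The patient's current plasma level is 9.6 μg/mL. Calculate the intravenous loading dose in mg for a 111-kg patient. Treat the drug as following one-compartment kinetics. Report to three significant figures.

Vd = 5.3 L/kg × 111 kg = 588.3 L
Concentration deficit ΔC = 24 − 9.6 = 14.40 mg/L
LD = Vd × ΔC = 588.3 × 14.40 = 8472 mg

8470 mg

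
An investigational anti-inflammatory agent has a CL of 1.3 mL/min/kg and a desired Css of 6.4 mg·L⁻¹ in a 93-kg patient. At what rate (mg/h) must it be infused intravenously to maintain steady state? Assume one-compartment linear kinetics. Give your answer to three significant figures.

46.4 mg/h

CL = 1.3 mL/min/kg × 93 kg = 120.9 mL/min = 120.9 × 60/1000 = 7.254 L/h
Rate = CL × Css = 7.254 × 6.4 = 46.43 mg/h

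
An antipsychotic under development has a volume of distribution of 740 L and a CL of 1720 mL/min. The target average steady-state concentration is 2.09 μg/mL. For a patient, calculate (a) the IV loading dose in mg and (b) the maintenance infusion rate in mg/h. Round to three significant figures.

LD = Vd · C_target = 740.0 × 2.09 = 1547 mg
CL = 1720 mL/min × 60/1000 = 103.2 L/h
Infusion rate = 103.2 L/h × 2.09 mg/L = 215.7 mg/h

(a) 1550 mg; (b) 216 mg/h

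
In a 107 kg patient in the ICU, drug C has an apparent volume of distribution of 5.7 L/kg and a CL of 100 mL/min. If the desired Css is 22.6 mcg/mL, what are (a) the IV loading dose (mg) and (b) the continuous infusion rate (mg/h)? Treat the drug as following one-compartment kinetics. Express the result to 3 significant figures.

(a) 13800 mg; (b) 136 mg/h

Total Vd = 5.7 × 107 = 609.9 L
Loading dose = Vd × C = 609.9 × 22.6 = 13780 mg
CL = 100 mL/min = 100 × 0.06 = 6.000 L/h
Infusion rate = 6.000 L/h × 22.6 mg/L = 135.6 mg/h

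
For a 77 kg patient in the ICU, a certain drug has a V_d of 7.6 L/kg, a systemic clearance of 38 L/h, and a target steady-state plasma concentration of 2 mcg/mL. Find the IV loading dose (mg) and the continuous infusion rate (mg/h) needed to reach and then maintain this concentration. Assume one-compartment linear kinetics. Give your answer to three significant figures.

(a) 1170 mg; (b) 76.0 mg/h

Vd = 7.6 L/kg × 77 kg = 585.2 L
LD = Vd · C_target = 585.2 × 2 = 1170 mg
Maintenance infusion rate = CL × Css = 38.00 × 2 = 76.00 mg/h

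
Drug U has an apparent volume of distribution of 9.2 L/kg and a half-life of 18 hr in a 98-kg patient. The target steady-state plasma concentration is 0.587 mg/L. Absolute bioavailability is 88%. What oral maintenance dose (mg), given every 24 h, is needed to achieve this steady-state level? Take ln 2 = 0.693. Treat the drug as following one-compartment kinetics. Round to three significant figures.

556 mg

Vd = 9.2 L/kg × 98 kg = 901.6 L
CL = 0.693 × Vd / t½ = 0.693 × 901.6 / 18 = 34.71 L/h
D = CL × Css × τ / F = 34.71 × 0.587 × 24 / 0.88 = 555.7 mg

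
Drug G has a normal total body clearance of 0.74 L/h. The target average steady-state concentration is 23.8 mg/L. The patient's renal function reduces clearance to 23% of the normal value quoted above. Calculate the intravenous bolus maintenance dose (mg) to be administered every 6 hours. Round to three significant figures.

24.3 mg

Patient clearance = 0.23 × 0.7400 = 0.1702 L/h
At steady state, dose per interval replaces the amount cleared in that interval: D/τ = CL·Css.
D = CL × Css × τ = 0.1702 × 23.8 × 6 = 24.30 mg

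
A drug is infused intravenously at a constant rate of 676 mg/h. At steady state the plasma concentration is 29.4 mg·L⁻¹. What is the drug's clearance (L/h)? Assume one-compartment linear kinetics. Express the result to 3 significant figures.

23.0 L/h

At steady state, infusion rate = CL × Css, so CL = rate / Css.
CL = 676 / 29.4 = 22.99 L/h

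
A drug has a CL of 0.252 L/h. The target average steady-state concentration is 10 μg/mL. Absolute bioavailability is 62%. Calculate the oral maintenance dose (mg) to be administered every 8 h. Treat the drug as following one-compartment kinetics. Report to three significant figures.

32.5 mg

At steady state, dose per interval replaces the amount cleared in that interval: F·D/τ = CL·Css.
D = CL × Css × τ / F = 0.2520 × 10 × 8 / 0.62 = 32.52 mg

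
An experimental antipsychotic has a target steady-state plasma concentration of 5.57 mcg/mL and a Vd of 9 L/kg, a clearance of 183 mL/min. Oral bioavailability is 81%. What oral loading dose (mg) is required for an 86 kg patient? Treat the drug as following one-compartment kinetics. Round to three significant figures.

5320 mg

Vd(total) = 86 kg × 9 L/kg = 774.0 L
Loading dose depends on Vd (not clearance): it fills the distribution volume.
LD = Vd × C / F = 774.0 × 5.570 / 0.81 = 5322 mg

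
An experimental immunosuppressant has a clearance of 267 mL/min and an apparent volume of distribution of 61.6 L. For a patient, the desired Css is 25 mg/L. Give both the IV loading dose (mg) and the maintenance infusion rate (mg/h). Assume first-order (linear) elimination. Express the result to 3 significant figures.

(a) 1540 mg; (b) 401 mg/h

LD = Vd · C_target = 61.60 × 25 = 1540 mg
Convert clearance: 267 mL/min × 60 min/h ÷ 1000 mL/L = 16.02 L/h
Infusion rate = 16.02 L/h × 25 mg/L = 400.5 mg/h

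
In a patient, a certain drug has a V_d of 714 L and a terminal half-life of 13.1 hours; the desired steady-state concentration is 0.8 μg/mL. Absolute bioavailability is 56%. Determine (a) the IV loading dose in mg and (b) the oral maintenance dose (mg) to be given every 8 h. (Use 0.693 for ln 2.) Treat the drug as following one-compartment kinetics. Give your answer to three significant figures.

LD = Vd × C = 714.0 × 0.8 = 571.2 mg
CL = 0.693 × Vd / t½ = 0.693 × 714.0 / 13.1 = 37.77 L/h
D = CL × Css × τ / F = 37.77 × 0.8 × 8 / 0.56 = 431.7 mg

(a) 571 mg; (b) 432 mg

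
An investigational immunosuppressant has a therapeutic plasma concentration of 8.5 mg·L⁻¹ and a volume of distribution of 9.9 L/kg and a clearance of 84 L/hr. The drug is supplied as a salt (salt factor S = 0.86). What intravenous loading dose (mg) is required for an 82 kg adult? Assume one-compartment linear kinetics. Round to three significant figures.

8020 mg

Total Vd = 9.9 × 82 = 811.8 L
The loading dose fills Vd to the target concentration; clearance is irrelevant here.
LD = Vd × C / S = 811.8 × 8.500 / 0.86 = 8024 mg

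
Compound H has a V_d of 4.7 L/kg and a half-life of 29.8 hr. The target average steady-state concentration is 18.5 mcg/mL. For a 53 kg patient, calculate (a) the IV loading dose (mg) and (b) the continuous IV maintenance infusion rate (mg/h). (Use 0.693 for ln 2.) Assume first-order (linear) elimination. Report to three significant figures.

Vd(total) = 53 kg × 4.7 L/kg = 249.1 L
LD = Vd × C = 249.1 × 18.5 = 4608 mg
CL = 0.693 × Vd / t½ = 0.693 × 249.1 / 29.8 = 5.793 L/h
Infusion rate = CL × Css = 5.793 × 18.5 = 107.2 mg/h

(a) 4610 mg; (b) 107 mg/h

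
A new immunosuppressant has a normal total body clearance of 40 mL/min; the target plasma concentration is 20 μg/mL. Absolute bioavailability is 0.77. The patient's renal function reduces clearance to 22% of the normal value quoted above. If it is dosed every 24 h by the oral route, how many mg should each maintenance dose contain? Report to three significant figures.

CL = 40 mL/min × 60/1000 = 2.400 L/h
Patient clearance = 0.22 × 2.400 = 0.5280 L/h
At steady state, dose per interval replaces the amount cleared in that interval: F·D/τ = CL·Css.
D = CL × Css × τ / F = 0.5280 × 20 × 24 / 0.77 = 329.1 mg

329 mg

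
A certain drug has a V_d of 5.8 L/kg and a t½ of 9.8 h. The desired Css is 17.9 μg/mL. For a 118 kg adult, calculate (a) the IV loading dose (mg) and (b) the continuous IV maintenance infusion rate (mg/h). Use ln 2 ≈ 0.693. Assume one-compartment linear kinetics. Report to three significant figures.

Total Vd = 5.8 × 118 = 684.4 L
LD = Vd × C = 684.4 × 17.9 = 12250 mg
CL = 0.693 × Vd / t½ = 0.693 × 684.4 / 9.8 = 48.40 L/h
Infusion rate = CL × Css = 48.40 × 17.9 = 866.4 mg/h

(a) 12300 mg; (b) 866 mg/h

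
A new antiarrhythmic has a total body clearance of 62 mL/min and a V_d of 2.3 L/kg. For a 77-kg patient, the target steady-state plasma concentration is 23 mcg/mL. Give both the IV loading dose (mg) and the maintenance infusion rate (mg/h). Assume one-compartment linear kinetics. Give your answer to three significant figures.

Total Vd = 2.3 × 77 = 177.1 L
Loading dose = Vd × C = 177.1 × 23 = 4073 mg
Convert clearance: 62 mL/min × 60 min/h ÷ 1000 mL/L = 3.720 L/h
Maintenance infusion rate = CL × Css = 3.720 × 23 = 85.56 mg/h

(a) 4070 mg; (b) 85.6 mg/h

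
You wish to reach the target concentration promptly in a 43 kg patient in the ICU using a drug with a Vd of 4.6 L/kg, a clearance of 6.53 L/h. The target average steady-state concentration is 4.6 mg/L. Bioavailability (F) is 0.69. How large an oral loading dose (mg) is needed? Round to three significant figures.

1320 mg

Total Vd = 4.6 × 43 = 197.8 L
LD = Vd × C / F = 197.8 × 4.600 / 0.69 = 1319 mg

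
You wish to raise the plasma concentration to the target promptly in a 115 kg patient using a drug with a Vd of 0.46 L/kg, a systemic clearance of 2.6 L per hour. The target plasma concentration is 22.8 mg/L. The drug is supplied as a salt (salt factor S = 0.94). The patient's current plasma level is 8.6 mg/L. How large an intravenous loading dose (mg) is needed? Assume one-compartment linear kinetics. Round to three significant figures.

799 mg

Vd = 0.46 L/kg × 115 kg = 52.90 L
Loading dose depends on Vd (not clearance): it fills the distribution volume.
Concentration deficit ΔC = 22.8 − 8.6 = 14.20 mg/L
LD = Vd × ΔC / S = 52.90 × 14.20 / 0.94 = 799.1 mg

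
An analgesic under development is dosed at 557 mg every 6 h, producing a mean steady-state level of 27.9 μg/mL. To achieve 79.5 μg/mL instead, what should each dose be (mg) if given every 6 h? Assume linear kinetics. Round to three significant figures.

For first-order elimination, Css ∝ F·D/(CL·τ); F and CL are unchanged, so Css ∝ D/τ.
D₂ = D₁ × (Css,target / Css,current) = 557 × 79.5/27.9 = 1587 mg

1590 mg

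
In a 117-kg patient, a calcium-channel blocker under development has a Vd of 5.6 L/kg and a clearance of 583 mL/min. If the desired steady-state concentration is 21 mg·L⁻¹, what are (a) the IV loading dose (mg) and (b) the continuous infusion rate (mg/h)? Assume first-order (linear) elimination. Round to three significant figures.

(a) 13800 mg; (b) 735 mg/h

Total Vd = 5.6 × 117 = 655.2 L
Loading dose = Vd × C = 655.2 × 21 = 13760 mg
Convert clearance: 583 mL/min × 60 min/h ÷ 1000 mL/L = 34.98 L/h
Maintenance infusion rate = CL × Css = 34.98 × 21 = 734.6 mg/h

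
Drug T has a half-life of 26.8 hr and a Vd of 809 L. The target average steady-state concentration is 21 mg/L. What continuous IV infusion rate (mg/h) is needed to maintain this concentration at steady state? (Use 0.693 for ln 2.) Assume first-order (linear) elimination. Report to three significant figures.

439 mg/h

CL = 0.693 × Vd / t½ = 0.693 × 809.0 / 26.8 = 20.92 L/h
Infusion rate = CL × Css = 20.92 × 21 = 439.3 mg/h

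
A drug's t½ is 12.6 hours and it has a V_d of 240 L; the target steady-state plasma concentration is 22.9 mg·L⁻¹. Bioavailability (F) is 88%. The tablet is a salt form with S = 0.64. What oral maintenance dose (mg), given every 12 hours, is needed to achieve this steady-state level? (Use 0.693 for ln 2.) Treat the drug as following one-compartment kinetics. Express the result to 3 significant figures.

CL = ln 2 · Vd / t½ = 0.693 × 240.0 / 12.6 = 13.20 L/h
D = CL × Css × τ / F / S = 13.20 × 22.9 × 12 / 0.88 / 0.64 = 6441 mg

6440 mg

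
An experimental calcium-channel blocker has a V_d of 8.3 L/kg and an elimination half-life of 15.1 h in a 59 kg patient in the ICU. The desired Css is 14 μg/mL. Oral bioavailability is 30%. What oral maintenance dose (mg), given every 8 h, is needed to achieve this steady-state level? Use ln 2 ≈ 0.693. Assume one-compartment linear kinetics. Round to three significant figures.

Vd(total) = 59 kg × 8.3 L/kg = 489.7 L
k = 0.693/15.1 = 0.04589 h⁻¹, so CL = k·Vd = 0.04589 × 489.7 = 22.47 L/h
D = CL × Css × τ / F = 22.47 × 14 × 8 / 0.3 = 8389 mg

8390 mg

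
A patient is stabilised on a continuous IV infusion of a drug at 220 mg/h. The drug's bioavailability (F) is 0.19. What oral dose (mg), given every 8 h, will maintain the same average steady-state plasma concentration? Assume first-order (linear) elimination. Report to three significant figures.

To maintain the same Css, the systemic dosing rate must be unchanged: F·D/τ = infusion rate.
D = rate × τ / F = 220 × 8 / 0.19 = 9263 mg

9260 mg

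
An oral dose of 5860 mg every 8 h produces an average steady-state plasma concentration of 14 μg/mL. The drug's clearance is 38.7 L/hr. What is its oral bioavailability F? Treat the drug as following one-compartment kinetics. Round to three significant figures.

0.740

F·D/τ = CL·Css at steady state → F = CL·Css·τ / D.
F = 38.7 × 14 × 8 / 5860 = 0.740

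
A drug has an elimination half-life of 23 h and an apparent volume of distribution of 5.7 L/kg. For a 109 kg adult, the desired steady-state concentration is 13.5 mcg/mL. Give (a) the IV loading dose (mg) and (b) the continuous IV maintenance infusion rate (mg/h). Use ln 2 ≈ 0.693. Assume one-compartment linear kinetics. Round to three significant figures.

Vd(total) = 109 kg × 5.7 L/kg = 621.3 L
LD = Vd × C = 621.3 × 13.5 = 8388 mg
CL = 0.693 × Vd / t½ = 0.693 × 621.3 / 23 = 18.72 L/h
Infusion rate = CL × Css = 18.72 × 13.5 = 252.7 mg/h

(a) 8390 mg; (b) 253 mg/h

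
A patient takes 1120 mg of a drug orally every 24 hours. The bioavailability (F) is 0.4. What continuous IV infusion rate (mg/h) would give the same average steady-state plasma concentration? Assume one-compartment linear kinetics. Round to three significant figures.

Equivalent systemic input: infusion rate = F·D/τ.
Rate = 0.4 × 1120 / 24 = 18.67 mg/h

18.7 mg/h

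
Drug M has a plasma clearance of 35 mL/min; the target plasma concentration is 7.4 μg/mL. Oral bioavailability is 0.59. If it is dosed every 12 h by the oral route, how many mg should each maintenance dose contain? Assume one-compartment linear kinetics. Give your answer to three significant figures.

CL = 35 mL/min = 35 × 0.06 = 2.100 L/h
D = CL × Css × τ / F = 2.100 × 7.4 × 12 / 0.59 = 316.1 mg

316 mg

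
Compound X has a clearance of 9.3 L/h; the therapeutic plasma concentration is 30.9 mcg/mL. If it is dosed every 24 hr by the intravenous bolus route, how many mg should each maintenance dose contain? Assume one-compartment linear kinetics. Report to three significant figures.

6900 mg

D = CL × Css × τ = 9.300 × 30.9 × 24 = 6897 mg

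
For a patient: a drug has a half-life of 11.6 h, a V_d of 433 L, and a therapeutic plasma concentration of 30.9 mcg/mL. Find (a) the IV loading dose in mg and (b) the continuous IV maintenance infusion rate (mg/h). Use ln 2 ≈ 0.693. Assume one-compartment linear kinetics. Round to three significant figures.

(a) 13400 mg; (b) 799 mg/h

LD = Vd × C = 433.0 × 30.9 = 13380 mg
CL = 0.693 × Vd / t½ = 0.693 × 433.0 / 11.6 = 25.87 L/h
Infusion rate = CL × Css = 25.87 × 30.9 = 799.4 mg/h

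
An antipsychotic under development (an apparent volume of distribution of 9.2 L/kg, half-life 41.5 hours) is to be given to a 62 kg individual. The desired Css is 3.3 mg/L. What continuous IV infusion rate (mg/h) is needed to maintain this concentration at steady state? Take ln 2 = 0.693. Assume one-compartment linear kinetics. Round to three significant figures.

31.4 mg/h

Vd = 9.2 L/kg × 62 kg = 570.4 L
k = 0.693/41.5 = 0.01670 h⁻¹, so CL = k·Vd = 0.01670 × 570.4 = 9.526 L/h
Infusion rate = CL × Css = 9.526 × 3.3 = 31.44 mg/h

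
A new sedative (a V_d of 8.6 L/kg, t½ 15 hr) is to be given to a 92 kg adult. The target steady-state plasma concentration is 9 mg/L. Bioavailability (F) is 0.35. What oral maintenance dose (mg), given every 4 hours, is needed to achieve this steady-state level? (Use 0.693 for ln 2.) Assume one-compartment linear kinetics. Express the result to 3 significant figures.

3760 mg

Vd = 8.6 L/kg × 92 kg = 791.2 L
k = 0.693/15 = 0.04620 h⁻¹, so CL = k·Vd = 0.04620 × 791.2 = 36.55 L/h
D = CL × Css × τ / F = 36.55 × 9 × 4 / 0.35 = 3759 mg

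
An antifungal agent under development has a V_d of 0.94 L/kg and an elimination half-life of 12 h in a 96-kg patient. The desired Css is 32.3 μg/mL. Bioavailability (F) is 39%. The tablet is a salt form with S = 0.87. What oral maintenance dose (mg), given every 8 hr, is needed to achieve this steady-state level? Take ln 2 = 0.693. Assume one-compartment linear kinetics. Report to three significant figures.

Vd(total) = 96 kg × 0.94 L/kg = 90.24 L
CL = 0.693 × Vd / t½ = 0.693 × 90.24 / 12 = 5.211 L/h
D = CL × Css × τ / F / S = 5.211 × 32.3 × 8 / 0.39 / 0.87 = 3969 mg

3970 mg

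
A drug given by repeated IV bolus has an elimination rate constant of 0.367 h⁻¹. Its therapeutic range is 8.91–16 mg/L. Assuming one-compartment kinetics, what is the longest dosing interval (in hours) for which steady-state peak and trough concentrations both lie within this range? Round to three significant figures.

Between IV bolus doses, concentration decays as C = C₀·e^(−kτ), so C_peak/C_trough = e^(kτ).
τ_max = ln(C_peak/C_trough) / k = ln(16/8.91) / 0.3670 = 0.5854 / 0.3670 = 1.595 h

1.60 h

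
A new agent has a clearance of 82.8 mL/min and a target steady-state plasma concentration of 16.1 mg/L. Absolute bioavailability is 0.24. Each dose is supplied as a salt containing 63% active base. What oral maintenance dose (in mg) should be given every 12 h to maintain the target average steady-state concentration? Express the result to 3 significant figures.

6350 mg

CL = 82.8 mL/min × 60/1000 = 4.968 L/h
D = CL × Css × τ / F / S = 4.968 × 16.1 × 12 / 0.24 / 0.63 = 6348 mg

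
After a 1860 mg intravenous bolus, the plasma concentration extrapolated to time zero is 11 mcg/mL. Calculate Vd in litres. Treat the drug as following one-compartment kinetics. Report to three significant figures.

169 L

Immediately after an IV bolus, C₀ = Dose / Vd, so Vd = Dose / C₀.
Vd = 1860 / 11 = 169.1 L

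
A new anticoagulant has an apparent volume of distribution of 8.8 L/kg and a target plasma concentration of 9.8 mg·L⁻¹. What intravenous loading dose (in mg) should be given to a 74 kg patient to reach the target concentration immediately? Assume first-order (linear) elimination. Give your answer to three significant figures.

6380 mg

Vd = 8.8 L/kg × 74 kg = 651.2 L
The loading dose fills Vd to the target concentration.
LD = Vd × C = 651.2 × 9.800 = 6382 mg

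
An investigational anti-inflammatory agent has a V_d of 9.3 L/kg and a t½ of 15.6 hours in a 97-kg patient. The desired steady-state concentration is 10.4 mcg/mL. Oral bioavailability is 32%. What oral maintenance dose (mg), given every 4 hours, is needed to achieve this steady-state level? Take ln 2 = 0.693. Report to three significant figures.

5210 mg

Vd(total) = 97 kg × 9.3 L/kg = 902.1 L
k = 0.693/15.6 = 0.04442 h⁻¹, so CL = k·Vd = 0.04442 × 902.1 = 40.07 L/h
D = CL × Css × τ / F = 40.07 × 10.4 × 4 / 0.32 = 5209 mg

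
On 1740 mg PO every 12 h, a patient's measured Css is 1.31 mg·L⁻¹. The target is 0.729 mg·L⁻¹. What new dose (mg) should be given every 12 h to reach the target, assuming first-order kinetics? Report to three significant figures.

968 mg

With linear kinetics, Css is proportional to dose rate (D/τ) at fixed clearance.
D₂ = D₁ × (Css,target / Css,current) = 1740 × 0.729/1.31 = 968.3 mg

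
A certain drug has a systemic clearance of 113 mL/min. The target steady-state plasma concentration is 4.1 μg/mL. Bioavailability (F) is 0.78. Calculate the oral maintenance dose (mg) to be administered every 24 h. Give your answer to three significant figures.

CL = 113 mL/min × 60/1000 = 6.780 L/h
D = CL × Css × τ / F = 6.780 × 4.1 × 24 / 0.78 = 855.3 mg

855 mg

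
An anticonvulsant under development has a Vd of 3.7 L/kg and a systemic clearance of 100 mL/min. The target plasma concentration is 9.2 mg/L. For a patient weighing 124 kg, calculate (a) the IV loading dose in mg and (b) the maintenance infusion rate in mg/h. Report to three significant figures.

(a) 4220 mg; (b) 55.2 mg/h

Vd(total) = 124 kg × 3.7 L/kg = 458.8 L
Loading: fill Vd to C_target → 458.8 L × 9.2 mg/L = 4221 mg
CL = 100 mL/min × 60/1000 = 6.000 L/h
Infusion rate = 6.000 L/h × 9.2 mg/L = 55.20 mg/h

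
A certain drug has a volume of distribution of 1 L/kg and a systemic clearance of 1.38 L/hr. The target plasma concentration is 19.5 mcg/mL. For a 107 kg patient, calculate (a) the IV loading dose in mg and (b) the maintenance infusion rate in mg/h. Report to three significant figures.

(a) 2090 mg; (b) 26.9 mg/h

Vd = 1 L/kg × 107 kg = 107.0 L
Loading dose = Vd × C = 107.0 × 19.5 = 2087 mg
Maintenance infusion rate = CL × Css = 1.380 × 19.5 = 26.91 mg/h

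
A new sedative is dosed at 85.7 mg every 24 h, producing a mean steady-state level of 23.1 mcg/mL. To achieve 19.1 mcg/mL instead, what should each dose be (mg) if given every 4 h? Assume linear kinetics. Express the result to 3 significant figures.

With linear kinetics, Css is proportional to dose rate (D/τ) at fixed clearance.
D₂ = D₁ × (Css,target / Css,current) × (τ₂/τ₁) = 85.7 × (19.1/23.1) × (4/24) = 11.81 mg

11.8 mg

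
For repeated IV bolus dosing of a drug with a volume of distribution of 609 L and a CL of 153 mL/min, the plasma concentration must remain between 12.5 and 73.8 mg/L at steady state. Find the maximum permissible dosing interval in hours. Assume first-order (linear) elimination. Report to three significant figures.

118 h

CL = 153 mL/min × 60/1000 = 9.180 L/h
k = CL / Vd = 9.180 / 609.0 = 0.01507 h⁻¹
Between IV bolus doses, concentration decays as C = C₀·e^(−kτ), so C_peak/C_trough = e^(kτ).
τ_max = ln(C_peak/C_trough) / k = ln(73.8/12.5) / 0.01507 = 1.776 / 0.01507 = 117.9 h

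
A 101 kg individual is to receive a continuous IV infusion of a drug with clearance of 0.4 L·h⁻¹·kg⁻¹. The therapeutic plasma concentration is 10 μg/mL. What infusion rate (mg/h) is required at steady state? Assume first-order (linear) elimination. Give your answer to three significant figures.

CL = 0.4 L·h⁻¹·kg⁻¹ × 101 kg = 40.40 L/h
At steady state, infusion rate equals elimination rate: rate in = CL × Css.
R₀ = 40.40 × 10 = 404.0 mg/h

404 mg/h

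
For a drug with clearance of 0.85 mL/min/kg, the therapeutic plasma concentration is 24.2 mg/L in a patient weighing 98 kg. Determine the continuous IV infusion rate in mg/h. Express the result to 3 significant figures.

121 mg/h

CL = 0.85 mL/min/kg × 98 kg = 83.30 mL/min = 83.30 × 60/1000 = 4.998 L/h
R₀ = 4.998 × 24.2 = 121.0 mg/h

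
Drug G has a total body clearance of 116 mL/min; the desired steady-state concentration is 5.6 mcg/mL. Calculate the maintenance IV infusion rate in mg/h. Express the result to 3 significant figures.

39.0 mg/h

CL = 116 mL/min = 116 × 0.06 = 6.960 L/h
Rate = CL × Css = 6.960 × 5.6 = 38.98 mg/h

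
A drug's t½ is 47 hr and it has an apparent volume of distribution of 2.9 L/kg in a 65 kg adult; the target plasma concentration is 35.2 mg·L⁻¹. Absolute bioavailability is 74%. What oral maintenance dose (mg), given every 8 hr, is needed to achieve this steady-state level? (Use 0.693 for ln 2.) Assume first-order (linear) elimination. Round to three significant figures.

1060 mg

Vd = 2.9 L/kg × 65 kg = 188.5 L
k = 0.693/47 = 0.01474 h⁻¹, so CL = k·Vd = 0.01474 × 188.5 = 2.778 L/h
D = CL × Css × τ / F = 2.778 × 35.2 × 8 / 0.74 = 1057 mg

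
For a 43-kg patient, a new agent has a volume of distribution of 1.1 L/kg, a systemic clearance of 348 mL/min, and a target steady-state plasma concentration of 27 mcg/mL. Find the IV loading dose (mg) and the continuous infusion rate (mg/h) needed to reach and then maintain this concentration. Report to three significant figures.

Vd(total) = 43 kg × 1.1 L/kg = 47.30 L
Loading dose = Vd × C = 47.30 × 27 = 1277 mg
Convert clearance: 348 mL/min × 60 min/h ÷ 1000 mL/L = 20.88 L/h
Infusion rate = 20.88 L/h × 27 mg/L = 563.8 mg/h

(a) 1280 mg; (b) 564 mg/h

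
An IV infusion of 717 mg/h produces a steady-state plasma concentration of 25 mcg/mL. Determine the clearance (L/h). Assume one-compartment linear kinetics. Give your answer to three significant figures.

28.7 L/h

At steady state, infusion rate = CL × Css, so CL = rate / Css.
CL = 717 / 25 = 28.68 L/h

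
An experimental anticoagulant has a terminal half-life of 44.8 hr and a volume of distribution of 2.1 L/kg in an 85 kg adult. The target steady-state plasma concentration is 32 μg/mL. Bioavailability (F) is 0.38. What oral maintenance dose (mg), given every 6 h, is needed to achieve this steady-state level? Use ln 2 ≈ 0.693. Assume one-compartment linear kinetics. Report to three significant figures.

Vd = 2.1 L/kg × 85 kg = 178.5 L
CL = ln 2 · Vd / t½ = 0.693 × 178.5 / 44.8 = 2.761 L/h
D = CL × Css × τ / F = 2.761 × 32 × 6 / 0.38 = 1395 mg

1400 mg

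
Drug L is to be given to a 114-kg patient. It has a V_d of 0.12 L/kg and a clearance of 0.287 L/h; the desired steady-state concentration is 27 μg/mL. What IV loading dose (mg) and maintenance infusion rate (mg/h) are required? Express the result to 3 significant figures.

Vd = 0.12 L/kg × 114 kg = 13.68 L
Loading dose = Vd × C = 13.68 × 27 = 369.4 mg
Infusion rate = 0.2870 L/h × 27 mg/L = 7.749 mg/h

(a) 369 mg; (b) 7.75 mg/h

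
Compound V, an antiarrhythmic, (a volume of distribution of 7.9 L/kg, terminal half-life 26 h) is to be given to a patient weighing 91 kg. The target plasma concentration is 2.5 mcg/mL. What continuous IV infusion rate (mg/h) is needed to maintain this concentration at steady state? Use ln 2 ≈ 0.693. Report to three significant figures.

47.9 mg/h

Total Vd = 7.9 × 91 = 718.9 L
CL = ln 2 · Vd / t½ = 0.693 × 718.9 / 26 = 19.16 L/h
Infusion rate = CL × Css = 19.16 × 2.5 = 47.90 mg/h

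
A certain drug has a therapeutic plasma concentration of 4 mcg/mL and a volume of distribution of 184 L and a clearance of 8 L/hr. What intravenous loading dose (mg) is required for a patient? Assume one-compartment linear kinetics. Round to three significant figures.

LD = Vd × C = 184.0 × 4.000 = 736.0 mg

736 mg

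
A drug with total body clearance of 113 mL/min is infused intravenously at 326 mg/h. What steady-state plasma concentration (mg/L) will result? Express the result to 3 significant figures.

Convert clearance: 113 mL/min × 60 min/h ÷ 1000 mL/L = 6.780 L/h
Css = rate / CL = 326 / 6.780 = 48.08 mg/L

48.1 mg/L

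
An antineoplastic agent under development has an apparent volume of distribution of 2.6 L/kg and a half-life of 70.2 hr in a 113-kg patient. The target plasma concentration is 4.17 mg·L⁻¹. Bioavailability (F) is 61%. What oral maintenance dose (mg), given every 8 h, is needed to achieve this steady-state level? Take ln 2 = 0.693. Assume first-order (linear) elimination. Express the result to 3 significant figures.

159 mg

Vd(total) = 113 kg × 2.6 L/kg = 293.8 L
CL = ln 2 · Vd / t½ = 0.693 × 293.8 / 70.2 = 2.900 L/h
D = CL × Css × τ / F = 2.900 × 4.17 × 8 / 0.61 = 158.6 mg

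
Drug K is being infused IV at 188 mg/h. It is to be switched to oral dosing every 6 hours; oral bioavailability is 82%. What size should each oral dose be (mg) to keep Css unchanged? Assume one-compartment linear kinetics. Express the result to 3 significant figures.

To maintain the same Css, the systemic dosing rate must be unchanged: F·D/τ = infusion rate.
D = rate × τ / F = 188 × 6 / 0.82 = 1376 mg

1380 mg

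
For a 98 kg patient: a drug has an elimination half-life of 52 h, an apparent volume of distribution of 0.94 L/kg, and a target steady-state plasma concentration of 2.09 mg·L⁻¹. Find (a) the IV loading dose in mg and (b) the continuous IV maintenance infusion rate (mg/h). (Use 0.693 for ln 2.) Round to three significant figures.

(a) 193 mg; (b) 2.57 mg/h

Vd(total) = 98 kg × 0.94 L/kg = 92.12 L
LD = Vd × C = 92.12 × 2.09 = 192.5 mg
CL = 0.693 × Vd / t½ = 0.693 × 92.12 / 52 = 1.228 L/h
Infusion rate = CL × Css = 1.228 × 2.09 = 2.567 mg/h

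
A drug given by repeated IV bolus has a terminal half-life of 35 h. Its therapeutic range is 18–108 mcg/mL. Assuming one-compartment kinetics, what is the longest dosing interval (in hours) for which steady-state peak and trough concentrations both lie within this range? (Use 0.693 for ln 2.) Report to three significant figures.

90.5 h

k = 0.693 / t½ = 0.693 / 35 = 0.01980 h⁻¹
Between IV bolus doses, concentration decays as C = C₀·e^(−kτ), so C_peak/C_trough = e^(kτ).
τ_max = ln(C_peak/C_trough) / k = ln(108/18) / 0.01980 = 1.792 / 0.01980 = 90.51 h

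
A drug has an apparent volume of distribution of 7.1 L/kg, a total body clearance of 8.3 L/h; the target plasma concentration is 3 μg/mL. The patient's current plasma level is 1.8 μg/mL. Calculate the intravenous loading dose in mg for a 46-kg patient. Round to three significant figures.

Vd = 7.1 L/kg × 46 kg = 326.6 L
Concentration deficit ΔC = 3 − 1.8 = 1.200 mg/L
LD = Vd × ΔC = 326.6 × 1.200 = 391.9 mg

392 mg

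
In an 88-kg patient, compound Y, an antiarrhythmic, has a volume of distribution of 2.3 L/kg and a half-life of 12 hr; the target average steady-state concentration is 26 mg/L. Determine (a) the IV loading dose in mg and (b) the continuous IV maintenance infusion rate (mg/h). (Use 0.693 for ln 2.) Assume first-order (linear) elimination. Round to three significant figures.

(a) 5260 mg; (b) 304 mg/h

Total Vd = 2.3 × 88 = 202.4 L
LD = Vd × C = 202.4 × 26 = 5262 mg
CL = 0.693 × Vd / t½ = 0.693 × 202.4 / 12 = 11.69 L/h
Infusion rate = CL × Css = 11.69 × 26 = 303.9 mg/h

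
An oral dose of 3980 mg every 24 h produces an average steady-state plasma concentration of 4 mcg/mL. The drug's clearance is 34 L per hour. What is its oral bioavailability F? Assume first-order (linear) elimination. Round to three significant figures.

0.820

F·D/τ = CL·Css at steady state → F = CL·Css·τ / D.
F = 34 × 4 × 24 / 3980 = 0.820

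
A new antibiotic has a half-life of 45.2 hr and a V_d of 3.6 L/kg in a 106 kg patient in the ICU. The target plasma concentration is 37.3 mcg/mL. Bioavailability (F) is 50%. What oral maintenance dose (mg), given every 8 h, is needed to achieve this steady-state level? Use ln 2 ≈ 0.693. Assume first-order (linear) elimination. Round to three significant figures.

3490 mg

Vd(total) = 106 kg × 3.6 L/kg = 381.6 L
CL = 0.693 × Vd / t½ = 0.693 × 381.6 / 45.2 = 5.851 L/h
D = CL × Css × τ / F = 5.851 × 37.3 × 8 / 0.5 = 3492 mg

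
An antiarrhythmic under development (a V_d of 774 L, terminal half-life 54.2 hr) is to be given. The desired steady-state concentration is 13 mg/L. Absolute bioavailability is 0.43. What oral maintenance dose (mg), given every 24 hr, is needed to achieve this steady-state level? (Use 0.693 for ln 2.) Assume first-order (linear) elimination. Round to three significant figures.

CL = ln 2 · Vd / t½ = 0.693 × 774.0 / 54.2 = 9.896 L/h
D = CL × Css × τ / F = 9.896 × 13 × 24 / 0.43 = 7180 mg

7180 mg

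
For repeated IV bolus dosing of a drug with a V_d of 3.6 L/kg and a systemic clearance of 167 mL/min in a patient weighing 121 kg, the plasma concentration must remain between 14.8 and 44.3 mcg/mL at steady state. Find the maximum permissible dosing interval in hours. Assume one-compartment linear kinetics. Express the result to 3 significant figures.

47.7 h

Vd(total) = 121 kg × 3.6 L/kg = 435.6 L
CL = 167 mL/min = 167 × 0.06 = 10.02 L/h
k = CL / Vd = 10.02 / 435.6 = 0.02300 h⁻¹
Between IV bolus doses, concentration decays as C = C₀·e^(−kτ), so C_peak/C_trough = e^(kτ).
τ_max = ln(C_peak/C_trough) / k = ln(44.3/14.8) / 0.02300 = 1.096 / 0.02300 = 47.65 h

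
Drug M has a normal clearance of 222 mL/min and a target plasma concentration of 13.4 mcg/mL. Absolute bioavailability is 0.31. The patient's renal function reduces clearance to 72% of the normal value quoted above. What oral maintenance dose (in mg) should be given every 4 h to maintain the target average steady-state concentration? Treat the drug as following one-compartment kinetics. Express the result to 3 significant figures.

Convert clearance: 222 mL/min × 60 min/h ÷ 1000 mL/L = 13.32 L/h
Patient clearance = 0.72 × 13.32 = 9.590 L/h
D = CL × Css × τ / F = 9.590 × 13.4 × 4 / 0.31 = 1658 mg

1660 mg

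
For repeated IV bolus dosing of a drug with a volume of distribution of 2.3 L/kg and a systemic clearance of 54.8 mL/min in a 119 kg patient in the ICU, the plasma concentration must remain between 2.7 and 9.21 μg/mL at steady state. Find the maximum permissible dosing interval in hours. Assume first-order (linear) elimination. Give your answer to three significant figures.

102 h

Vd = 2.3 L/kg × 119 kg = 273.7 L
CL = 54.8 mL/min × 60/1000 = 3.288 L/h
k = CL / Vd = 3.288 / 273.7 = 0.01201 h⁻¹
Between IV bolus doses, concentration decays as C = C₀·e^(−kτ), so C_peak/C_trough = e^(kτ).
τ_max = ln(C_peak/C_trough) / k = ln(9.21/2.7) / 0.01201 = 1.227 / 0.01201 = 102.2 h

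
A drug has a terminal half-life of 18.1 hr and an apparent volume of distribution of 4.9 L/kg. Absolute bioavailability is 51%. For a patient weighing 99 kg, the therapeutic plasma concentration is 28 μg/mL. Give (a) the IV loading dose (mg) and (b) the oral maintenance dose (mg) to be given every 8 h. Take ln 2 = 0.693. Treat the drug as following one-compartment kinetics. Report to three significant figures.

Vd(total) = 99 kg × 4.9 L/kg = 485.1 L
LD = Vd × C = 485.1 × 28 = 13580 mg
CL = 0.693 × Vd / t½ = 0.693 × 485.1 / 18.1 = 18.57 L/h
D = CL × Css × τ / F = 18.57 × 28 × 8 / 0.51 = 8156 mg

(a) 13600 mg; (b) 8160 mg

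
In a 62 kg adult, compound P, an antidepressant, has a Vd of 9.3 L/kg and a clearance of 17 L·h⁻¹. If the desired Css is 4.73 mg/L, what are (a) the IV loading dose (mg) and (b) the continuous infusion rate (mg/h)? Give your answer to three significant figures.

(a) 2730 mg; (b) 80.4 mg/h

Vd = 9.3 L/kg × 62 kg = 576.6 L
LD = Vd · C_target = 576.6 × 4.73 = 2727 mg
Maintenance: replace elimination → rate = CL × Css = 17.00 × 4.73 = 80.41 mg/h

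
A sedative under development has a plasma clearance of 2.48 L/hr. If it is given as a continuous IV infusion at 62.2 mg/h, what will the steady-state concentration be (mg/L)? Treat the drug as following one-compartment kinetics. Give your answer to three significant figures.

25.1 mg/L

Css = rate / CL = 62.2 / 2.480 = 25.08 mg/L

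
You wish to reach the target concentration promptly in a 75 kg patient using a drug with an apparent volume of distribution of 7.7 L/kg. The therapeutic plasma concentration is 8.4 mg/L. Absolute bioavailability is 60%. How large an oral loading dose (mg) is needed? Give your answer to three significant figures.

Vd(total) = 75 kg × 7.7 L/kg = 577.5 L
LD = Vd × C / F = 577.5 × 8.400 / 0.6 = 8085 mg

8090 mg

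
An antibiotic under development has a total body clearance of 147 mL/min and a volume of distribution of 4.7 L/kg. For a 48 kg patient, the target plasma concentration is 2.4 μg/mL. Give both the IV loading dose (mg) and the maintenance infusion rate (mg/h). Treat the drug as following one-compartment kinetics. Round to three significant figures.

(a) 541 mg; (b) 21.2 mg/h

Vd = 4.7 L/kg × 48 kg = 225.6 L
Loading: fill Vd to C_target → 225.6 L × 2.4 mg/L = 541.4 mg
CL = 147 mL/min = 147 × 0.06 = 8.820 L/h
Maintenance infusion rate = CL × Css = 8.820 × 2.4 = 21.17 mg/h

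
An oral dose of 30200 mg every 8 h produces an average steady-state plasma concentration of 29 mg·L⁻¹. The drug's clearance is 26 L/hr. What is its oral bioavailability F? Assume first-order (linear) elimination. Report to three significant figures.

0.200

F·D/τ = CL·Css at steady state → F = CL·Css·τ / D.
F = 26 × 29 × 8 / 30200 = 0.200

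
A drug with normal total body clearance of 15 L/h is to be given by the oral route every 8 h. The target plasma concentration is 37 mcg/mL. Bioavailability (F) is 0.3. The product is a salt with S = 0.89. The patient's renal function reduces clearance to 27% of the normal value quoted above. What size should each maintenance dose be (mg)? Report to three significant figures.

4490 mg

Patient clearance = 0.27 × 15.00 = 4.050 L/h
D = CL × Css × τ / F / S = 4.050 × 37 × 8 / 0.3 / 0.89 = 4490 mg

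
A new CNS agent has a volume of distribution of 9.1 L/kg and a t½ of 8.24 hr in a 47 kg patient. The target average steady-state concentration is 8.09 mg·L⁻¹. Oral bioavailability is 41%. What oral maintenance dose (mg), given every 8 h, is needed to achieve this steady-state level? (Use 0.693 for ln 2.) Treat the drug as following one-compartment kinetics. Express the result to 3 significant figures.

Vd = 9.1 L/kg × 47 kg = 427.7 L
CL = 0.693 × Vd / t½ = 0.693 × 427.7 / 8.24 = 35.97 L/h
D = CL × Css × τ / F = 35.97 × 8.09 × 8 / 0.41 = 5678 mg

5680 mg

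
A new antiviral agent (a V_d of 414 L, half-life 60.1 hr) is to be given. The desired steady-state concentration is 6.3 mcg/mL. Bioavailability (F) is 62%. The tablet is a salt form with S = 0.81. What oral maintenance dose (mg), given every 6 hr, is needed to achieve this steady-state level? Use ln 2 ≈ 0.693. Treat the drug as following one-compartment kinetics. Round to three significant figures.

359 mg

CL = ln 2 · Vd / t½ = 0.693 × 414.0 / 60.1 = 4.774 L/h
D = CL × Css × τ / F / S = 4.774 × 6.3 × 6 / 0.62 / 0.81 = 359.3 mg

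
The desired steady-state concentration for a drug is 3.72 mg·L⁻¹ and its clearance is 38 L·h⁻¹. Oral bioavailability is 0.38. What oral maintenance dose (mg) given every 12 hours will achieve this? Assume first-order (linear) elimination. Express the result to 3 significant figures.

4460 mg

D = CL × Css × τ / F = 38.00 × 3.72 × 12 / 0.38 = 4464 mg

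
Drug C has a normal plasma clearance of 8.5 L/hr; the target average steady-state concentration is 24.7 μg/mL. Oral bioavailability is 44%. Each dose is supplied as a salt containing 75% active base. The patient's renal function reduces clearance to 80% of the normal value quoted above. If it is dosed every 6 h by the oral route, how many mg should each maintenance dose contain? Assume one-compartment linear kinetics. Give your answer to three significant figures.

Patient clearance = 0.8 × 8.500 = 6.800 L/h
D = CL × Css × τ / F / S = 6.800 × 24.7 × 6 / 0.44 / 0.75 = 3054 mg

3050 mg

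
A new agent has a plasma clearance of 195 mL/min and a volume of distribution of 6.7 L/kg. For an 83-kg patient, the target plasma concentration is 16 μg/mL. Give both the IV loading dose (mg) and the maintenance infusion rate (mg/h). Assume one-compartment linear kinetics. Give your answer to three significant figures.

(a) 8900 mg; (b) 187 mg/h

Total Vd = 6.7 × 83 = 556.1 L
LD = Vd · C_target = 556.1 × 16 = 8898 mg
CL = 195 mL/min × 60/1000 = 11.70 L/h
Maintenance infusion rate = CL × Css = 11.70 × 16 = 187.2 mg/h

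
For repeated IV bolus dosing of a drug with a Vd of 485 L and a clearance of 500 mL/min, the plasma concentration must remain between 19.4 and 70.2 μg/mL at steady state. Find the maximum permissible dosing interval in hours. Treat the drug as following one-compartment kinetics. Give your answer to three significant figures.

20.8 h

CL = 500 mL/min = 500 × 0.06 = 30.00 L/h
k = CL / Vd = 30.00 / 485.0 = 0.06186 h⁻¹
Between IV bolus doses, concentration decays as C = C₀·e^(−kτ), so C_peak/C_trough = e^(kτ).
τ_max = ln(C_peak/C_trough) / k = ln(70.2/19.4) / 0.06186 = 1.286 / 0.06186 = 20.79 h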